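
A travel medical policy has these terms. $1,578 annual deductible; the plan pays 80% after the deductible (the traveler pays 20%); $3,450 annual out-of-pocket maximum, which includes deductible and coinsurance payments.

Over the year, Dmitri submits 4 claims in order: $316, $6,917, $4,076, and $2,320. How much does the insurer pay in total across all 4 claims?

Bill 1, $316: entire amount goes to the deductible. Traveler owes $316 (running OOP $316). Insurer: $316 − $316 = $0.
Bill 2, $6,917: $1,262 to deductible, leaving $5,655; 20% of $5,655 = $1,131. Cost to traveler: $2,393. OOP to date $2,709. Plan pays $6,917 − $2,393 = $4,524.
Bill 3, $4,076: deductible already satisfied, so traveler's share is 20% × $4,076 = $815.20. Adding that to $2,709 gives $3,524.20, past the $3,450 cap; traveler pays only $3,450 − $2,709 = $741. Plan pays $4,076 − $741 = $3,335.
Bill 4, $2,320: 20% coinsurance on $2,320 = $464. OOP would hit $3,914 > $3,450, so the cap limits the traveler to $3,450 − $3,450 = $0. Plan pays $2,320 − $0 = $2,320.
Insurer total = bills − traveler's total = $13,629 − $3,450 = $10,179.

$10,179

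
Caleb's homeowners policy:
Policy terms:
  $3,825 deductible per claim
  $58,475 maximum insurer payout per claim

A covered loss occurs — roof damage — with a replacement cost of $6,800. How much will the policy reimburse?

$2,975

After the deductible, $6,800 − $3,825 = $2,975 remains.
$2,975 ≤ $58,475, so the limit doesn't bind; insurer pays $2,975.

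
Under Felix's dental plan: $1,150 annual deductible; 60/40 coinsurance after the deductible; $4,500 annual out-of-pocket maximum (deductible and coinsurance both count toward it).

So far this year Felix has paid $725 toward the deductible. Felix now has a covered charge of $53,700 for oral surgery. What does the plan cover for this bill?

$49,925

Remaining deductible: $1,150 − $725 = $425.
After the $425 deductible portion, $53,700 − $425 = $53,275 is subject to coinsurance.
Coinsurance: $53,275 × 40% = $21,310.
That puts the patient's cost at $425 + $21,310 = $21,735 before any cap.
Adding $21,735 to the $725 already spent would give $22,460, which exceeds the $4,500 cap; the patient pays just $4,500 − $725 = $3,775.
Insurer pays the balance: $53,700 − $3,775 = $49,925.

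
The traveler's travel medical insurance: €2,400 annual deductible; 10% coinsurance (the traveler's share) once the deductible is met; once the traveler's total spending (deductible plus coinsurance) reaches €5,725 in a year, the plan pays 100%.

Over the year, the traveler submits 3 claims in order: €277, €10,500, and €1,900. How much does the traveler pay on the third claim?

Bill 1, €277: fully absorbed by the deductible. Traveler pays €277; OOP now €277.
Bill 2, €10,500: €2,123 to deductible, leaving €8,377; 10% of €8,377 = €837.70. Cost to traveler: €2,960.70. OOP to date €3,237.70.
Bill 3, €1,900: deductible already satisfied, so traveler's share is 10% × €1,900 = €190. Cost to traveler: €190. OOP to date €3,427.70.

€190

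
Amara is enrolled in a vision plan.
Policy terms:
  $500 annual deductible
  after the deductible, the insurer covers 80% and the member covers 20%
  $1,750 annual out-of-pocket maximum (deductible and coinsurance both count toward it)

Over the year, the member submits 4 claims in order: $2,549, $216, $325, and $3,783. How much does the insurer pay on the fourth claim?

$3,051

Bill 1, $2,549: deductible takes $500, $2,049 remains; 20% of $2,049 = $409.80. Member pays $909.80; OOP now $909.80. Insurer: $2,549 − $909.80 = $1,639.20.
Bill 2, $216: 20% coinsurance on $216 = $43.20. Cost to member: $43.20. OOP to date $953. Insurer: $216 − $43.20 = $172.80.
Bill 3, $325: deductible already satisfied, so member's share is 20% × $325 = $65. Cost to member: $65. OOP to date $1,018. Insurer: $325 − $65 = $260.
Bill 4, $3,783: 20% coinsurance on $3,783 = $756.60. Adding that to $1,018 gives $1,774.60, past the $1,750 cap; member pays only $1,750 − $1,018 = $732. Plan pays $3,783 − $732 = $3,051.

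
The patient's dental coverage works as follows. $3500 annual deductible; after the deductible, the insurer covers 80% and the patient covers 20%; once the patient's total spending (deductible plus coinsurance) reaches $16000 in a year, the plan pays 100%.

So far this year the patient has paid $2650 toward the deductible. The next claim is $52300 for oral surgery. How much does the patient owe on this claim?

$11140

Deductible still to meet: $3500 − $2650 = $850.
The remaining $51450 (= $52300 − $850) moves to coinsurance.
20% of $51450 = $10290 falls to the patient.
That puts the patient's cost at $850 + $10290 = $11140 before any cap.
Cumulative spending $2650 + $11140 = $13790 stays under the $16000 maximum.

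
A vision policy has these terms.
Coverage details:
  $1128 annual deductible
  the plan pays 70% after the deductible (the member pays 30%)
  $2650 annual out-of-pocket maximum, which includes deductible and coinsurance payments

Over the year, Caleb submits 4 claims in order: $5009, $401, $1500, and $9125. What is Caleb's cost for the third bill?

$237.40

#1 ($5009): $1128 to deductible, leaving $3881; coinsurance $3881 × 30% = $1164.30. Cost to member: $2292.30. OOP to date $2292.30.
#2 ($401): deductible already satisfied, so member's share is 30% × $401 = $120.30. Cost to member: $120.30. OOP to date $2412.60.
#3 ($1500): 30% coinsurance on $1500 = $450. That would push OOP to $2862.60, over the $2650 cap, so member pays $2650 − $2412.60 = $237.40.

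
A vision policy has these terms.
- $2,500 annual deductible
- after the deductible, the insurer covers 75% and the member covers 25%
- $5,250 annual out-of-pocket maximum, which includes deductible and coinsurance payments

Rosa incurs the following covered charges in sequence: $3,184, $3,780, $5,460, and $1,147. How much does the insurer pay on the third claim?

$4,095

Claim 1 ($3,184): deductible takes $2,500, $684 remains; member's 25% is $171. Cost to member: $2,671. OOP to date $2,671. Plan pays $3,184 − $2,671 = $513.
Claim 2 ($3,780): deductible met; 25% of $3,780 = $945. Member owes $945 (running OOP $3,616). Insurer: $3,780 − $945 = $2,835.
Claim 3 ($5,460): deductible met; 25% of $5,460 = $1,365. Cost to member: $1,365. OOP to date $4,981. Plan pays $5,460 − $1,365 = $4,095.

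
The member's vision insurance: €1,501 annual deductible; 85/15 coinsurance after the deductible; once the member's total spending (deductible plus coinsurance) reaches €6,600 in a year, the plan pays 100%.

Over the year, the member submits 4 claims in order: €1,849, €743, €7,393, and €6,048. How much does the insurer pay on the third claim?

€6,284.05

Claim 1 (€1,849): €1,501 finishes the deductible; €348 goes to coinsurance; coinsurance €348 × 15% = €52.20. Member owes €1,553.20 (running OOP €1,553.20). Insurer: €1,849 − €1,553.20 = €295.80.
Claim 2 (€743): 15% coinsurance on €743 = €111.45. Member owes €111.45 (running OOP €1,664.65). Plan pays €743 − €111.45 = €631.55.
Claim 3 (€7,393): deductible met; 15% of €7,393 = €1,108.95. Member owes €1,108.95 (running OOP €2,773.60). Insurer: €7,393 − €1,108.95 = €6,284.05.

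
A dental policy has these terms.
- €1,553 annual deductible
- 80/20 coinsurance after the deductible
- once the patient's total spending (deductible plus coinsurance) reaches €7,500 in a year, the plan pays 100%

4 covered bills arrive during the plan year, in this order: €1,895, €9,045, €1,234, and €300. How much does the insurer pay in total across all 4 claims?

€8,736.80

#1 (€1,895): €1,553 finishes the deductible; €342 goes to coinsurance; 20% of €342 = €68.40. Patient pays €1,621.40; OOP now €1,621.40. Plan pays €1,895 − €1,621.40 = €273.60.
#2 (€9,045): deductible met; 20% of €9,045 = €1,809. Cost to patient: €1,809. OOP to date €3,430.40. Insurer: €9,045 − €1,809 = €7,236.
#3 (€1,234): 20% coinsurance on €1,234 = €246.80. Cost to patient: €246.80. OOP to date €3,677.20. Plan pays €1,234 − €246.80 = €987.20.
#4 (€300): deductible already satisfied, so patient's share is 20% × €300 = €60. Patient pays €60; OOP now €3,737.20. Plan pays €300 − €60 = €240.
Insurer total: €273.60 + €7,236 + €987.20 + €240 = €8,736.80.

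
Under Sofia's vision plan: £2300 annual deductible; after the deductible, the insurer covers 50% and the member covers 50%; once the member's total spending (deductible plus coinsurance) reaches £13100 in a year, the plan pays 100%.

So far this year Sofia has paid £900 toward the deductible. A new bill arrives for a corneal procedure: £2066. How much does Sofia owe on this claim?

£1733

£900 of the £2300 deductible is already met, leaving £1400.
The remaining £666 (= £2066 − £1400) moves to coinsurance.
Member's 50% share of £666 is £333.
Member responsibility before any cap: £1400 + £333 = £1733.
Year-to-date out-of-pocket becomes £900 + £1733 = £2633, still under the £13100 maximum, so no cap applies.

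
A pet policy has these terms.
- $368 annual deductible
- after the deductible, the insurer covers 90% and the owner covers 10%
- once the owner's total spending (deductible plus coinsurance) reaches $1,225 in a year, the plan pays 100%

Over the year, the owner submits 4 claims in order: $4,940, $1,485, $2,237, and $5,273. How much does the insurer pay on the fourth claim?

Claim 1 ($4,940): $368 finishes the deductible; $4,572 goes to coinsurance; 10% of $4,572 = $457.20. Owner pays $825.20; OOP now $825.20. Plan pays $4,940 − $825.20 = $4,114.80.
Claim 2 ($1,485): deductible already satisfied, so owner's share is 10% × $1,485 = $148.50. Owner pays $148.50; OOP now $973.70. Insurer: $1,485 − $148.50 = $1,336.50.
Claim 3 ($2,237): deductible met; 10% of $2,237 = $223.70. Cost to owner: $223.70. OOP to date $1,197.40. Plan pays $2,237 − $223.70 = $2,013.30.
Claim 4 ($5,273): deductible already satisfied, so owner's share is 10% × $5,273 = $527.30. OOP would hit $1,724.70 > $1,225, so the cap limits the owner to $1,225 − $1,197.40 = $27.60. Plan pays $5,273 − $27.60 = $5,245.40.

$5,245.40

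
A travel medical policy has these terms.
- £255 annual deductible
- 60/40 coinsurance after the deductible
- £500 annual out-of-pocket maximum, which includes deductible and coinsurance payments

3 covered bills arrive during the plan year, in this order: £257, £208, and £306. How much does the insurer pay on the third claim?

£183.60

#1 (£257): £255 finishes the deductible; £2 goes to coinsurance; traveler's 40% is £0.80. Traveler pays £255.80; OOP now £255.80. Insurer: £257 − £255.80 = £1.20.
#2 (£208): deductible met; 40% of £208 = £83.20. Traveler owes £83.20 (running OOP £339). Insurer: £208 − £83.20 = £124.80.
#3 (£306): deductible met; 40% of £306 = £122.40. Traveler pays £122.40; OOP now £461.40. Insurer: £306 − £122.40 = £183.60.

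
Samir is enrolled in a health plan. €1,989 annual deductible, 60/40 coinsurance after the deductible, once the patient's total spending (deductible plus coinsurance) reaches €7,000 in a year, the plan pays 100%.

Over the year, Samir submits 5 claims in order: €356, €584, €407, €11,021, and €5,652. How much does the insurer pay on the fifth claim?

€4,792.60

Claim 1 (€356): entire amount goes to the deductible. Cost to patient: €356. OOP to date €356. Plan pays €356 − €356 = €0.
Claim 2 (€584): fully absorbed by the deductible. Cost to patient: €584. OOP to date €940. Plan pays €584 − €584 = €0.
Claim 3 (€407): fully absorbed by the deductible. Patient pays €407; OOP now €1,347. Plan pays €407 − €407 = €0.
Claim 4 (€11,021): deductible takes €642, €10,379 remains; coinsurance €10,379 × 40% = €4,151.60. Cost to patient: €4,793.60. OOP to date €6,140.60. Plan pays €11,021 − €4,793.60 = €6,227.40.
Claim 5 (€5,652): deductible already satisfied, so patient's share is 40% × €5,652 = €2,260.80. OOP would hit €8,401.40 > €7,000, so the cap limits the patient to €7,000 − €6,140.60 = €859.40. Insurer: €5,652 − €859.40 = €4,792.60.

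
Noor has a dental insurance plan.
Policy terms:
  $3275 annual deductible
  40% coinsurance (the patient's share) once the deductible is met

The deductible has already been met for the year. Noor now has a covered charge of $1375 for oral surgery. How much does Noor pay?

$550

The deductible is already satisfied, so the full bill goes to coinsurance.
40% of $1375 = $550 falls to the patient.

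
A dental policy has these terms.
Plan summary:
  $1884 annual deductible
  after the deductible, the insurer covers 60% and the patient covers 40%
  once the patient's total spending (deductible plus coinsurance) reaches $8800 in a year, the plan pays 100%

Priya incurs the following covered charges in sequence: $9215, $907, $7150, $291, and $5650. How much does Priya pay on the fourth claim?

#1 ($9215): $1884 to deductible, leaving $7331; 40% of $7331 = $2932.40. Patient owes $4816.40 (running OOP $4816.40).
#2 ($907): 40% coinsurance on $907 = $362.80. Patient pays $362.80; OOP now $5179.20.
#3 ($7150): deductible met; 40% of $7150 = $2860. Cost to patient: $2860. OOP to date $8039.20.
#4 ($291): deductible met; 40% of $291 = $116.40. Patient owes $116.40 (running OOP $8155.60).

$116.40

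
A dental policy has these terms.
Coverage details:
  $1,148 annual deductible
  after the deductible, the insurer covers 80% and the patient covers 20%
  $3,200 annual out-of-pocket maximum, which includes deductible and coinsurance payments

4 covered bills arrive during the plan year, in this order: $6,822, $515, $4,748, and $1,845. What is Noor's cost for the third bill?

$814.20

Claim 1 ($6,822): $1,148 finishes the deductible; $5,674 goes to coinsurance; 20% of $5,674 = $1,134.80. Patient owes $2,282.80 (running OOP $2,282.80).
Claim 2 ($515): 20% coinsurance on $515 = $103. Patient pays $103; OOP now $2,385.80.
Claim 3 ($4,748): deductible already satisfied, so patient's share is 20% × $4,748 = $949.60. Adding that to $2,385.80 gives $3,335.40, past the $3,200 cap; patient pays only $3,200 − $2,385.80 = $814.20.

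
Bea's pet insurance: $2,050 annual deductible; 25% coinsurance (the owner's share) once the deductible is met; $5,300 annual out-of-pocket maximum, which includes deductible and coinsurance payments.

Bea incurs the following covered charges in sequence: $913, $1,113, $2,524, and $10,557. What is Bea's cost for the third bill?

$649

Bill 1, $913: fully absorbed by the deductible. Owner pays $913; OOP now $913.
Bill 2, $1,113: all of it applies to the deductible. Owner pays $1,113; OOP now $2,026.
Bill 3, $2,524: deductible takes $24, $2,500 remains; 25% of $2,500 = $625. Owner owes $649 (running OOP $2,675).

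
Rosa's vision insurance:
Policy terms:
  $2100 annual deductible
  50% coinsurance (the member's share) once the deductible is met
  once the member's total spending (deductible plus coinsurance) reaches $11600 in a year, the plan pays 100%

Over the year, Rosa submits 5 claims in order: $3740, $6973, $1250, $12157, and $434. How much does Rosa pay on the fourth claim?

$4568.50

#1 ($3740): $2100 finishes the deductible; $1640 goes to coinsurance; coinsurance $1640 × 50% = $820. Member owes $2920 (running OOP $2920).
#2 ($6973): 50% coinsurance on $6973 = $3486.50. Member owes $3486.50 (running OOP $6406.50).
#3 ($1250): deductible already satisfied, so member's share is 50% × $1250 = $625. Member pays $625; OOP now $7031.50.
#4 ($12157): deductible met; 50% of $12157 = $6078.50. That would push OOP to $13110, over the $11600 cap, so member pays $11600 − $7031.50 = $4568.50.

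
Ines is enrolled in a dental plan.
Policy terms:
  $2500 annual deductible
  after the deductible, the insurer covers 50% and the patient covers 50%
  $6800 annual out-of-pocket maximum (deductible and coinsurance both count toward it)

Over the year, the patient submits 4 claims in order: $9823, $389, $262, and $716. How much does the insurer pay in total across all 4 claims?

Claim 1 — $9823: deductible takes $2500, $7323 remains; patient's 50% is $3661.50. Patient pays $6161.50; OOP now $6161.50. Insurer: $9823 − $6161.50 = $3661.50.
Claim 2 — $389: deductible already satisfied, so patient's share is 50% × $389 = $194.50. Patient owes $194.50 (running OOP $6356). Plan pays $389 − $194.50 = $194.50.
Claim 3 — $262: deductible met; 50% of $262 = $131. Patient pays $131; OOP now $6487. Insurer: $262 − $131 = $131.
Claim 4 — $716: deductible already satisfied, so patient's share is 50% × $716 = $358. Adding that to $6487 gives $6845, past the $6800 cap; patient pays only $6800 − $6487 = $313. Insurer: $716 − $313 = $403.
Insurer total = bills − patient's total = $11190 − $6800 = $4390.

$4390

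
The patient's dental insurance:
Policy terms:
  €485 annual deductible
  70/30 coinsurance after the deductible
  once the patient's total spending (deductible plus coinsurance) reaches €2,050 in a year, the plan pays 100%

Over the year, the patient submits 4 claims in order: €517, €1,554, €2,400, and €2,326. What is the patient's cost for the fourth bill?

#1 (€517): €485 finishes the deductible; €32 goes to coinsurance; 30% of €32 = €9.60. Patient owes €494.60 (running OOP €494.60).
#2 (€1,554): 30% coinsurance on €1,554 = €466.20. Patient owes €466.20 (running OOP €960.80).
#3 (€2,400): deductible already satisfied, so patient's share is 30% × €2,400 = €720. Patient pays €720; OOP now €1,680.80.
#4 (€2,326): deductible met; 30% of €2,326 = €697.80. Adding that to €1,680.80 gives €2,378.60, past the €2,050 cap; patient pays only €2,050 − €1,680.80 = €369.20.

€369.20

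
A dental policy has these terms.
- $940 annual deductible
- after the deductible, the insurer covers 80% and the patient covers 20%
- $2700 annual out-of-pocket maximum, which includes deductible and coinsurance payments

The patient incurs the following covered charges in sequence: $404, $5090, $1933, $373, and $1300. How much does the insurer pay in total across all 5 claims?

$6528

Claim 1 ($404): entire amount goes to the deductible. Patient pays $404; OOP now $404. Insurer: $404 − $404 = $0.
Claim 2 ($5090): $536 to deductible, leaving $4554; patient's 20% is $910.80. Cost to patient: $1446.80. OOP to date $1850.80. Insurer: $5090 − $1446.80 = $3643.20.
Claim 3 ($1933): 20% coinsurance on $1933 = $386.60. Cost to patient: $386.60. OOP to date $2237.40. Plan pays $1933 − $386.60 = $1546.40.
Claim 4 ($373): deductible met; 20% of $373 = $74.60. Cost to patient: $74.60. OOP to date $2312. Insurer: $373 − $74.60 = $298.40.
Claim 5 ($1300): deductible met; 20% of $1300 = $260. Patient pays $260; OOP now $2572. Insurer: $1300 − $260 = $1040.
Insurer total = bills − patient's total = $9100 − $2572 = $6528.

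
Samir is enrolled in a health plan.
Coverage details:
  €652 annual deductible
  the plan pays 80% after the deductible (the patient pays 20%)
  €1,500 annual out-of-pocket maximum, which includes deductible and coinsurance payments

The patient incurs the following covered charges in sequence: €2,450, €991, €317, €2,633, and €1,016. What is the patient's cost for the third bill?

Claim 1 — €2,450: deductible takes €652, €1,798 remains; coinsurance €1,798 × 20% = €359.60. Patient owes €1,011.60 (running OOP €1,011.60).
Claim 2 — €991: deductible already satisfied, so patient's share is 20% × €991 = €198.20. Patient owes €198.20 (running OOP €1,209.80).
Claim 3 — €317: deductible met; 20% of €317 = €63.40. Patient pays €63.40; OOP now €1,273.20.

€63.40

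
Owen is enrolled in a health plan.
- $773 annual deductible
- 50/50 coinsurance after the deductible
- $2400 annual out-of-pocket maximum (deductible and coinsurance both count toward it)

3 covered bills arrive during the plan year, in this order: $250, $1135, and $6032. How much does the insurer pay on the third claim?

$4711

Bill 1, $250: entire amount goes to the deductible. Cost to patient: $250. OOP to date $250. Plan pays $250 − $250 = $0.
Bill 2, $1135: deductible takes $523, $612 remains; coinsurance $612 × 50% = $306. Patient pays $829; OOP now $1079. Plan pays $1135 − $829 = $306.
Bill 3, $6032: 50% coinsurance on $6032 = $3016. That would push OOP to $4095, over the $2400 cap, so patient pays $2400 − $1079 = $1321. Plan pays $6032 − $1321 = $4711.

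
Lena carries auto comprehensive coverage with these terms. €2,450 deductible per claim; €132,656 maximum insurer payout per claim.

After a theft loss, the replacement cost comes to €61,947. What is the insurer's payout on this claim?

Subtract the deductible: €61,947 − €2,450 = €59,497.
€59,497 is within the €132,656 limit, so the insurer pays €59,497.

€59,497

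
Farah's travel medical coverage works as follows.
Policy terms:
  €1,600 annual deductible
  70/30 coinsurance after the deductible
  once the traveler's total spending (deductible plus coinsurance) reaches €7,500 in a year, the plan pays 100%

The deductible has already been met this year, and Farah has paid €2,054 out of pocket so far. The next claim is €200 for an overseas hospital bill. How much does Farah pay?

€60

The deductible is already satisfied, so the full bill goes to coinsurance.
Traveler's 30% share of €200 is €60.
Cumulative spending €2,054 + €60 = €2,114 stays under the €7,500 maximum.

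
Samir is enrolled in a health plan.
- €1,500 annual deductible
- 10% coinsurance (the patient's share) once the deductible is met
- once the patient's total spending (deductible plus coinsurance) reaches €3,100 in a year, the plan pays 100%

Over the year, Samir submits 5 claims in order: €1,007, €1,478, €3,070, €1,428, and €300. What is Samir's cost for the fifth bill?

€30

#1 (€1,007): fully absorbed by the deductible. Patient owes €1,007 (running OOP €1,007).
#2 (€1,478): €493 finishes the deductible; €985 goes to coinsurance; 10% of €985 = €98.50. Patient pays €591.50; OOP now €1,598.50.
#3 (€3,070): deductible met; 10% of €3,070 = €307. Patient owes €307 (running OOP €1,905.50).
#4 (€1,428): 10% coinsurance on €1,428 = €142.80. Patient owes €142.80 (running OOP €2,048.30).
#5 (€300): deductible already satisfied, so patient's share is 10% × €300 = €30. Cost to patient: €30. OOP to date €2,078.30.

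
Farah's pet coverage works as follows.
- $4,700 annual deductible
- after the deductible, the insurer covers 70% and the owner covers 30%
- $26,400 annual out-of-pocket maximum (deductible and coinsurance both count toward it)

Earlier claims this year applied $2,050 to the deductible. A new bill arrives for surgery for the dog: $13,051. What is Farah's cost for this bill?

$5,770.30

Remaining deductible: $4,700 − $2,050 = $2,650.
After the $2,650 deductible portion, $13,051 − $2,650 = $10,401 is subject to coinsurance.
Owner's 30% share of $10,401 is $3,120.30.
That puts the owner's cost at $2,650 + $3,120.30 = $5,770.30 before any cap.
Total out-of-pocket so far would be $2,050 + $5,770.30 = $7,820.30, below the $26,400 cap — no reduction.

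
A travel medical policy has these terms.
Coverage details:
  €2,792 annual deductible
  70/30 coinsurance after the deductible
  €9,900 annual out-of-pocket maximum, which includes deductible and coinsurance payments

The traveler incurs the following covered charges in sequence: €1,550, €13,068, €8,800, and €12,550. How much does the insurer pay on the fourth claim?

Claim 1 — €1,550: all of it applies to the deductible. Traveler pays €1,550; OOP now €1,550. Insurer: €1,550 − €1,550 = €0.
Claim 2 — €13,068: deductible takes €1,242, €11,826 remains; 30% of €11,826 = €3,547.80. Cost to traveler: €4,789.80. OOP to date €6,339.80. Insurer: €13,068 − €4,789.80 = €8,278.20.
Claim 3 — €8,800: deductible met; 30% of €8,800 = €2,640. Traveler owes €2,640 (running OOP €8,979.80). Insurer: €8,800 − €2,640 = €6,160.
Claim 4 — €12,550: deductible met; 30% of €12,550 = €3,765. OOP would hit €12,744.80 > €9,900, so the cap limits the traveler to €9,900 − €8,979.80 = €920.20. Insurer: €12,550 − €920.20 = €11,629.80.

€11,629.80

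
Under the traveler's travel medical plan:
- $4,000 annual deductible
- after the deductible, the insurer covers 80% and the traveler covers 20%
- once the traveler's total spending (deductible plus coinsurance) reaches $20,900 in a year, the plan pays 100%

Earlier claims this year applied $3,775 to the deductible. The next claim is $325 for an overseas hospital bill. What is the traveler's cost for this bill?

Remaining deductible: $4,000 − $3,775 = $225.
The remaining $100 (= $325 − $225) moves to coinsurance.
Coinsurance: $100 × 20% = $20.
That puts the traveler's cost at $225 + $20 = $245 before any cap.
Cumulative spending $3,775 + $245 = $4,020 stays under the $20,900 maximum.

$245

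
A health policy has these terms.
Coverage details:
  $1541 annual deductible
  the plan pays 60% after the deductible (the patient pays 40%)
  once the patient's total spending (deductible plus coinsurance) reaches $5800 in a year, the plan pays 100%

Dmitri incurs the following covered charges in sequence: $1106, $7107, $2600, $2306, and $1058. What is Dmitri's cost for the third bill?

Claim 1 ($1106): fully absorbed by the deductible. Patient owes $1106 (running OOP $1106).
Claim 2 ($7107): deductible takes $435, $6672 remains; coinsurance $6672 × 40% = $2668.80. Patient pays $3103.80; OOP now $4209.80.
Claim 3 ($2600): 40% coinsurance on $2600 = $1040. Patient pays $1040; OOP now $5249.80.

$1040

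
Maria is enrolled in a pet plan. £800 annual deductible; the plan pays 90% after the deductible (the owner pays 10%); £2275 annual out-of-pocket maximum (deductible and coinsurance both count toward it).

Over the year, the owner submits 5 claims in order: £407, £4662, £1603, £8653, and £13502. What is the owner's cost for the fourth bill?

£865.30

Claim 1 (£407): fully absorbed by the deductible. Cost to owner: £407. OOP to date £407.
Claim 2 (£4662): £393 finishes the deductible; £4269 goes to coinsurance; 10% of £4269 = £426.90. Cost to owner: £819.90. OOP to date £1226.90.
Claim 3 (£1603): deductible met; 10% of £1603 = £160.30. Owner pays £160.30; OOP now £1387.20.
Claim 4 (£8653): deductible met; 10% of £8653 = £865.30. Cost to owner: £865.30. OOP to date £2252.50.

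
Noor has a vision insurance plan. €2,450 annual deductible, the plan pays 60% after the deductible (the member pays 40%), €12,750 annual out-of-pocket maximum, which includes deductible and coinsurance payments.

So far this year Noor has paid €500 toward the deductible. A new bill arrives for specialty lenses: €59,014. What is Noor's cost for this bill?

Deductible still to meet: €2,450 − €500 = €1,950.
That leaves €59,014 − €1,950 = €57,064 for coinsurance.
Member's 40% share of €57,064 is €22,825.60.
So the member owes €1,950 + €22,825.60 = €24,775.60 before any cap.
Adding €24,775.60 to the €500 already spent would give €25,275.60, which exceeds the €12,750 cap; the member pays just €12,750 − €500 = €12,250.

€12,250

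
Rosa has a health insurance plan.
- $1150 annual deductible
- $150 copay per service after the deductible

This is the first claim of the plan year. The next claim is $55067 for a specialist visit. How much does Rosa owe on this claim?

The full $1150 deductible is still open; $1150 of this bill applies to it.
That leaves $55067 − $1150 = $53917 for the copay.
Copay on this service: $150.
That puts the patient's cost at $1150 + $150 = $1300.

$1300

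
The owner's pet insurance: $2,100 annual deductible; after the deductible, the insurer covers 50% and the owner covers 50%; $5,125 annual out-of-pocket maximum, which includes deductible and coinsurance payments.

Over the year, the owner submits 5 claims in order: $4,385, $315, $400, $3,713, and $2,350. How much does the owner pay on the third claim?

Bill 1, $4,385: $2,100 finishes the deductible; $2,285 goes to coinsurance; coinsurance $2,285 × 50% = $1,142.50. Cost to owner: $3,242.50. OOP to date $3,242.50.
Bill 2, $315: 50% coinsurance on $315 = $157.50. Owner owes $157.50 (running OOP $3,400).
Bill 3, $400: deductible already satisfied, so owner's share is 50% × $400 = $200. Owner pays $200; OOP now $3,600.

$200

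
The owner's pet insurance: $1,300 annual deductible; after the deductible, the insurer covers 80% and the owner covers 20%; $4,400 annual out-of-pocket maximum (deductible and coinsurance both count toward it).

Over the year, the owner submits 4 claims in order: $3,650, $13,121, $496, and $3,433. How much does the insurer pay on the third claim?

Claim 1 ($3,650): deductible takes $1,300, $2,350 remains; 20% of $2,350 = $470. Cost to owner: $1,770. OOP to date $1,770. Plan pays $3,650 − $1,770 = $1,880.
Claim 2 ($13,121): deductible met; 20% of $13,121 = $2,624.20. Cost to owner: $2,624.20. OOP to date $4,394.20. Plan pays $13,121 − $2,624.20 = $10,496.80.
Claim 3 ($496): deductible already satisfied, so owner's share is 20% × $496 = $99.20. That would push OOP to $4,493.40, over the $4,400 cap, so owner pays $4,400 − $4,394.20 = $5.80. Insurer: $496 − $5.80 = $490.20.

$490.20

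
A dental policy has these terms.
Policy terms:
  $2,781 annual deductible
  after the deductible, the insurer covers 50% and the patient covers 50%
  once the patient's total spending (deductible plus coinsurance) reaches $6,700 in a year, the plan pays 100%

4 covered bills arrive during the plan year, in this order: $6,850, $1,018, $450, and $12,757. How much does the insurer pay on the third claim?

Claim 1 ($6,850): deductible takes $2,781, $4,069 remains; patient's 50% is $2,034.50. Patient pays $4,815.50; OOP now $4,815.50. Plan pays $6,850 − $4,815.50 = $2,034.50.
Claim 2 ($1,018): deductible already satisfied, so patient's share is 50% × $1,018 = $509. Patient pays $509; OOP now $5,324.50. Plan pays $1,018 − $509 = $509.
Claim 3 ($450): deductible met; 50% of $450 = $225. Patient pays $225; OOP now $5,549.50. Insurer: $450 − $225 = $225.

$225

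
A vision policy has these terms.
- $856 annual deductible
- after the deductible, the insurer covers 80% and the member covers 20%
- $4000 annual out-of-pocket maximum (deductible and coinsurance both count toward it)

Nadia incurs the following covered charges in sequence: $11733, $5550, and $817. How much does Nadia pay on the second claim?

$968.60

Claim 1 — $11733: $856 finishes the deductible; $10877 goes to coinsurance; coinsurance $10877 × 20% = $2175.40. Cost to member: $3031.40. OOP to date $3031.40.
Claim 2 — $5550: deductible met; 20% of $5550 = $1110. That would push OOP to $4141.40, over the $4000 cap, so member pays $4000 − $3031.40 = $968.60.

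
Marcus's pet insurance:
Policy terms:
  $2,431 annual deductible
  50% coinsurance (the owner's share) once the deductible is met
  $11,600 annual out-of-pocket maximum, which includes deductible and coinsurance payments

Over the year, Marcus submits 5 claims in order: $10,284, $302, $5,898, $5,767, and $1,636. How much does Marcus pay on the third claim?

$2,949

Claim 1 — $10,284: $2,431 to deductible, leaving $7,853; coinsurance $7,853 × 50% = $3,926.50. Owner owes $6,357.50 (running OOP $6,357.50).
Claim 2 — $302: deductible already satisfied, so owner's share is 50% × $302 = $151. Owner pays $151; OOP now $6,508.50.
Claim 3 — $5,898: 50% coinsurance on $5,898 = $2,949. Cost to owner: $2,949. OOP to date $9,457.50.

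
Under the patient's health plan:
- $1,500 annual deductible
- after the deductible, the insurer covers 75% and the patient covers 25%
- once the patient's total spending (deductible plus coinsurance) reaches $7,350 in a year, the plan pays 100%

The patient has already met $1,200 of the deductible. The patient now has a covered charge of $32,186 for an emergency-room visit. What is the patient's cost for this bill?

Remaining deductible: $1,500 − $1,200 = $300.
The remaining $31,886 (= $32,186 − $300) moves to coinsurance.
Coinsurance: $31,886 × 25% = $7,971.50.
That puts the patient's cost at $300 + $7,971.50 = $8,271.50 before any cap.
That would bring total out-of-pocket to $9,471.50, past the $7,350 cap. The patient is capped at $7,350 − $1,200 = $6,150 on this claim.

$6,150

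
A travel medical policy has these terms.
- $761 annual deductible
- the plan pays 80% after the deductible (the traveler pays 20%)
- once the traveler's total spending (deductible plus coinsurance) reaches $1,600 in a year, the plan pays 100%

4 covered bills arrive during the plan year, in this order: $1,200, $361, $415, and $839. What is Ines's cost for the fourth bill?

$167.80

Claim 1 — $1,200: $761 finishes the deductible; $439 goes to coinsurance; coinsurance $439 × 20% = $87.80. Traveler owes $848.80 (running OOP $848.80).
Claim 2 — $361: deductible met; 20% of $361 = $72.20. Traveler owes $72.20 (running OOP $921).
Claim 3 — $415: deductible met; 20% of $415 = $83. Cost to traveler: $83. OOP to date $1,004.
Claim 4 — $839: deductible met; 20% of $839 = $167.80. Cost to traveler: $167.80. OOP to date $1,171.80.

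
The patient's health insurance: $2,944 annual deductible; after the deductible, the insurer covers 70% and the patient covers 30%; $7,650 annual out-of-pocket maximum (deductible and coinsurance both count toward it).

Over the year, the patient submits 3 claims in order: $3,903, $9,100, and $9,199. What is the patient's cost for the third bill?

Claim 1 — $3,903: $2,944 finishes the deductible; $959 goes to coinsurance; 30% of $959 = $287.70. Patient pays $3,231.70; OOP now $3,231.70.
Claim 2 — $9,100: deductible already satisfied, so patient's share is 30% × $9,100 = $2,730. Patient pays $2,730; OOP now $5,961.70.
Claim 3 — $9,199: deductible met; 30% of $9,199 = $2,759.70. Adding that to $5,961.70 gives $8,721.40, past the $7,650 cap; patient pays only $7,650 − $5,961.70 = $1,688.30.

$1,688.30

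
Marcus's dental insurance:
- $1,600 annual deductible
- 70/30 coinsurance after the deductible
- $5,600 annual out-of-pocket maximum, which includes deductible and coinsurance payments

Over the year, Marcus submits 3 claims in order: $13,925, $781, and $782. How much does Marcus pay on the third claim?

$68.20

Bill 1, $13,925: $1,600 finishes the deductible; $12,325 goes to coinsurance; coinsurance $12,325 × 30% = $3,697.50. Patient pays $5,297.50; OOP now $5,297.50.
Bill 2, $781: deductible met; 30% of $781 = $234.30. Cost to patient: $234.30. OOP to date $5,531.80.
Bill 3, $782: 30% coinsurance on $782 = $234.60. That would push OOP to $5,766.40, over the $5,600 cap, so patient pays $5,600 − $5,531.80 = $68.20.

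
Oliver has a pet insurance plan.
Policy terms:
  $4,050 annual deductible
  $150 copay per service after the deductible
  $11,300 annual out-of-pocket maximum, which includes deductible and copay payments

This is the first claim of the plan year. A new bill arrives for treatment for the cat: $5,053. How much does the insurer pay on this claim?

Nothing has been paid toward the $4,050 deductible, so the first $4,050 of this charge is applied there.
That leaves $5,053 − $4,050 = $1,003 for the copay.
Copay on this service: $150.
So the owner owes $4,050 + $150 = $4,200 before any cap.
Cumulative spending $0 + $4,200 = $4,200 stays under the $11,300 maximum.
The plan picks up $5,053 − $4,200 = $853.

$853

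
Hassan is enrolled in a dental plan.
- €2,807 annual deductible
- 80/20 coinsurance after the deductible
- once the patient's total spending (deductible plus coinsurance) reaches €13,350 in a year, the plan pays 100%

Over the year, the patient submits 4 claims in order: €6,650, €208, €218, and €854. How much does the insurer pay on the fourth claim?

€683.20

Claim 1 (€6,650): deductible takes €2,807, €3,843 remains; patient's 20% is €768.60. Patient owes €3,575.60 (running OOP €3,575.60). Plan pays €6,650 − €3,575.60 = €3,074.40.
Claim 2 (€208): deductible already satisfied, so patient's share is 20% × €208 = €41.60. Patient pays €41.60; OOP now €3,617.20. Plan pays €208 − €41.60 = €166.40.
Claim 3 (€218): deductible met; 20% of €218 = €43.60. Patient pays €43.60; OOP now €3,660.80. Insurer: €218 − €43.60 = €174.40.
Claim 4 (€854): deductible already satisfied, so patient's share is 20% × €854 = €170.80. Patient pays €170.80; OOP now €3,831.60. Insurer: €854 − €170.80 = €683.20.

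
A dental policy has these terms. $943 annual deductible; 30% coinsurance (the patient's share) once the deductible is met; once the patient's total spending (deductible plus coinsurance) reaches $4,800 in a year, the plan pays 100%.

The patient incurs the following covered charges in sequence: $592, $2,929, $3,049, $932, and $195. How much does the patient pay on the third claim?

$914.70

#1 ($592): fully absorbed by the deductible. Patient pays $592; OOP now $592.
#2 ($2,929): $351 to deductible, leaving $2,578; 30% of $2,578 = $773.40. Cost to patient: $1,124.40. OOP to date $1,716.40.
#3 ($3,049): deductible already satisfied, so patient's share is 30% × $3,049 = $914.70. Cost to patient: $914.70. OOP to date $2,631.10.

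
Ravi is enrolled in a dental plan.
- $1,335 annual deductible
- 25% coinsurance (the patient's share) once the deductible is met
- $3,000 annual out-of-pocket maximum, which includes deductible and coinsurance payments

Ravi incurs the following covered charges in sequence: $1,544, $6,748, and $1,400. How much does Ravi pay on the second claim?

Claim 1 — $1,544: deductible takes $1,335, $209 remains; coinsurance $209 × 25% = $52.25. Patient pays $1,387.25; OOP now $1,387.25.
Claim 2 — $6,748: deductible already satisfied, so patient's share is 25% × $6,748 = $1,687. That would push OOP to $3,074.25, over the $3,000 cap, so patient pays $3,000 − $1,387.25 = $1,612.75.

$1,612.75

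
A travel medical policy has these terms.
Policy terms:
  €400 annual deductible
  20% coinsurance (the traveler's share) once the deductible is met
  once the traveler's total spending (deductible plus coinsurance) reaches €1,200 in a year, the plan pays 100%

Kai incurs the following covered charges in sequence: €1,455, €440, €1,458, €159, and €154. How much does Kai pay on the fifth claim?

Bill 1, €1,455: deductible takes €400, €1,055 remains; 20% of €1,055 = €211. Traveler owes €611 (running OOP €611).
Bill 2, €440: 20% coinsurance on €440 = €88. Cost to traveler: €88. OOP to date €699.
Bill 3, €1,458: deductible already satisfied, so traveler's share is 20% × €1,458 = €291.60. Traveler pays €291.60; OOP now €990.60.
Bill 4, €159: deductible met; 20% of €159 = €31.80. Cost to traveler: €31.80. OOP to date €1,022.40.
Bill 5, €154: 20% coinsurance on €154 = €30.80. Cost to traveler: €30.80. OOP to date €1,053.20.

€30.80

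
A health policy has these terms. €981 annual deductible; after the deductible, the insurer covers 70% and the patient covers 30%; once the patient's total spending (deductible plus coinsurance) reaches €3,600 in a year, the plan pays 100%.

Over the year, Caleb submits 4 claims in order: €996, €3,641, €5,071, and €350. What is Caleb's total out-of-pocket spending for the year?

Claim 1 (€996): €981 to deductible, leaving €15; patient's 30% is €4.50. Cost to patient: €985.50. OOP to date €985.50.
Claim 2 (€3,641): deductible met; 30% of €3,641 = €1,092.30. Patient owes €1,092.30 (running OOP €2,077.80).
Claim 3 (€5,071): deductible met; 30% of €5,071 = €1,521.30. Patient owes €1,521.30 (running OOP €3,599.10).
Claim 4 (€350): deductible met; 30% of €350 = €105. That would push OOP to €3,704.10, over the €3,600 cap, so patient pays €3,600 − €3,599.10 = €0.90.
Total paid by the patient: €985.50 + €1,092.30 + €1,521.30 + €0.90 = €3,600.

€3,600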